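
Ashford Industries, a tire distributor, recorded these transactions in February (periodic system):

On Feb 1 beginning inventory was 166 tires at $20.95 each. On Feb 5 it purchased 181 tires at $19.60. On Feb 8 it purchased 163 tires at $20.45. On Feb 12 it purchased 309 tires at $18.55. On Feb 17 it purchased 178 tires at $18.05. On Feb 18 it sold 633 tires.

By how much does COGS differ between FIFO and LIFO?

FIFO COGS: 166 @ $20.95 + 181 @ $19.60 + 163 @ $20.45 + 123 @ $18.55 = $12,640.30
LIFO COGS: 178 @ $18.05 + 309 @ $18.55 + 146 @ $20.45 = $11,930.55
Difference = |$12,640.30 − $11,930.55| = $709.75

$709.75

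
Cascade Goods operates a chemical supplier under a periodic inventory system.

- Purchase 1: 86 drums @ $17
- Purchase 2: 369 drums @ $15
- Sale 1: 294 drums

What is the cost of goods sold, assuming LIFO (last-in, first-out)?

COGS = $4,410

Sale 1 (294) [LIFO — newest first]: 294 @ $15 = $4,410
Ending inventory: 86 @ $17 + 75 @ $15 = $2,587
Check: goods available $6,997 = COGS $4,410 + ending $2,587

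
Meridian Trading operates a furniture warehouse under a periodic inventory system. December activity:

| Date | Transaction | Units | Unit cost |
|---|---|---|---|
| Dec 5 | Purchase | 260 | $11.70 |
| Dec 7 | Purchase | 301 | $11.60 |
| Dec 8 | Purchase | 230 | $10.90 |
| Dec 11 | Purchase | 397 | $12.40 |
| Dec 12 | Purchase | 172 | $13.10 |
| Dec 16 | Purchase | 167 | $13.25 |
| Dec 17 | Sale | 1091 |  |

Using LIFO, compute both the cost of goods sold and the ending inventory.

Dec 17, 1091 sold [LIFO — newest first]: 167 @ $13.25 + 172 @ $13.10 + 397 @ $12.40 + 230 @ $10.90 + 125 @ $11.60 = $13,345.75
Ending inventory: 260 @ $11.70 + 176 @ $11.60 = $5,083.60
Check: goods available $18,429.35 = COGS $13,345.75 + ending $5,083.60

COGS = $13,345.75; ending inventory = $5,083.60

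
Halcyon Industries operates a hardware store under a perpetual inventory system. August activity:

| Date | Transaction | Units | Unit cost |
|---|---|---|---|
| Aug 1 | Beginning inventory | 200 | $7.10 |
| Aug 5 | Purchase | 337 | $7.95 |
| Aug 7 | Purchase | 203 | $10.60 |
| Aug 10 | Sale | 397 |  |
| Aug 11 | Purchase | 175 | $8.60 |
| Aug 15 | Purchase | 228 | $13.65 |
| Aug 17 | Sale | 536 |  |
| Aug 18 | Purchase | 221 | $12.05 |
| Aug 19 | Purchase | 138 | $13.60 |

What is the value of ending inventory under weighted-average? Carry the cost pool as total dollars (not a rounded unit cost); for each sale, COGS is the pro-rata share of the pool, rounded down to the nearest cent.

Ending inventory = $6,655.22

After Aug 1: 200 on hand, pool $1,420.00 (≈ $7.1000 each)
After Aug 5: 537 on hand, pool $4,099.15 (≈ $7.6334 each)
After Aug 7: 740 on hand, pool $6,250.95 (≈ $8.4472 each)
Aug 10, sell 397: 397/740 × $6,250.95 → $3,353.55
After Aug 11: 518 on hand, pool $4,402.40 (≈ $8.4988 each)
After Aug 15: 746 on hand, pool $7,514.60 (≈ $10.0732 each)
Aug 17, sell 536: 536/746 × $7,514.60 → $5,399.23
After Aug 18: 431 on hand, pool $4,778.42 (≈ $11.0868 each)
After Aug 19: 569 on hand, pool $6,655.22 (≈ $11.6963 each)
Total COGS = $3,353.55 + $5,399.23 = $8,752.78
Ending inventory (cost pool remaining) = $6,655.22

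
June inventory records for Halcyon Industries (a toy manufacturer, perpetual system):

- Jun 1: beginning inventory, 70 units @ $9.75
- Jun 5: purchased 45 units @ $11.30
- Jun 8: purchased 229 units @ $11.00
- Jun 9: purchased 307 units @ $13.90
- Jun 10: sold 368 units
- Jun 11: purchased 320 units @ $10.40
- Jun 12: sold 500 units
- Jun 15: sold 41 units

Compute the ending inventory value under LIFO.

Ending inventory = $604.50

Jun 10, 368 sold [LIFO — newest first]: 307 @ $13.90 + 61 @ $11.00 = $4,938.30
Jun 12, 500 sold [LIFO — newest first]: 320 @ $10.40 + 168 @ $11.00 + 12 @ $11.30 = $5,311.60
Jun 15, 41 sold [LIFO — newest first]: 33 @ $11.30 + 8 @ $9.75 = $450.90
Total COGS = $4,938.30 + $5,311.60 + $450.90 = $10,700.80
Ending inventory: 62 @ $9.75 = $604.50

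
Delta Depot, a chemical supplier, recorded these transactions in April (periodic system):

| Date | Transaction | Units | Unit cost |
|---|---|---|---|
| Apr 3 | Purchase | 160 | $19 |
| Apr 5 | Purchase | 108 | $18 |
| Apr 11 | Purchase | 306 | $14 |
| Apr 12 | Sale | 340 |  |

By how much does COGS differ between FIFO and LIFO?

FIFO COGS: 160 @ $19 + 108 @ $18 + 72 @ $14 = $5,992
LIFO COGS: 306 @ $14 + 34 @ $18 = $4,896
Difference = |$5,992 − $4,896| = $1,096

$1,096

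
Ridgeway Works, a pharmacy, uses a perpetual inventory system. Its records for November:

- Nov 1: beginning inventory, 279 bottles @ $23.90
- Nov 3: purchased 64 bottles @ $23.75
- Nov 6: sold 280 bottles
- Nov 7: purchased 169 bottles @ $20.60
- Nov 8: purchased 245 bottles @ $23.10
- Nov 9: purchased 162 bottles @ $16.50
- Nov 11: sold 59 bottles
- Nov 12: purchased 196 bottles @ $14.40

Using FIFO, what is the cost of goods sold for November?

COGS = $8,093.10

Nov 6, 280 sold [FIFO — oldest first]: 279 @ $23.90 + 1 @ $23.75 = $6,691.85
Nov 11, 59 sold [FIFO — oldest first]: 59 @ $23.75 = $1,401.25
Total COGS = $6,691.85 + $1,401.25 = $8,093.10
Ending inventory: 4 @ $23.75 + 169 @ $20.60 + 245 @ $23.10 + 162 @ $16.50 + 196 @ $14.40 = $14,731.30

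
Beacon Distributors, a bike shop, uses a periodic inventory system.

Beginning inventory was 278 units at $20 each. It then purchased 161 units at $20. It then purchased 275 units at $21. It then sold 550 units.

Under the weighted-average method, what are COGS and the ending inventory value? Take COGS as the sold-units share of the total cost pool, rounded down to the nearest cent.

COGS = $11,211.83; ending inventory = $3,343.17

Sale 1, sell 550: 550/714 × $14,555.00 → $11,211.83
Ending inventory (cost pool remaining) = $3,343.17
Check: goods available $14,555.00 = COGS $11,211.83 + ending $3,343.17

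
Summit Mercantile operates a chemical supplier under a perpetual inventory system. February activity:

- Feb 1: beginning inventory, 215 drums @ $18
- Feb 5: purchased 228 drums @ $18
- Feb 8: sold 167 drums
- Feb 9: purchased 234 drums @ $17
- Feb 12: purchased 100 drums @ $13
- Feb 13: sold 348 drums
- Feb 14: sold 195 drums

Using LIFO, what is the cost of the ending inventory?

Ending inventory = $1,206

Feb 8, 167 sold [LIFO — newest first]: 167 @ $18 = $3,006
Feb 13, 348 sold [LIFO — newest first]: 100 @ $13 + 234 @ $17 + 14 @ $18 = $5,530
Feb 14, 195 sold [LIFO — newest first]: 47 @ $18 + 148 @ $18 = $3,510
Total COGS = $3,006 + $5,530 + $3,510 = $12,046
Ending inventory: 67 @ $18 = $1,206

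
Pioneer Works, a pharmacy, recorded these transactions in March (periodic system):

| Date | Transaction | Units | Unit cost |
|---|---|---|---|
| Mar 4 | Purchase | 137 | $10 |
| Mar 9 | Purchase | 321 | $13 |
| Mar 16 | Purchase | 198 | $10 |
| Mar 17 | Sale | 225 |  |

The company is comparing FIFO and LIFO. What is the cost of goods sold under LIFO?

FIFO COGS: 137 @ $10 + 88 @ $13 = $2,514
LIFO COGS: 198 @ $10 + 27 @ $13 = $2,331

COGS = $2,331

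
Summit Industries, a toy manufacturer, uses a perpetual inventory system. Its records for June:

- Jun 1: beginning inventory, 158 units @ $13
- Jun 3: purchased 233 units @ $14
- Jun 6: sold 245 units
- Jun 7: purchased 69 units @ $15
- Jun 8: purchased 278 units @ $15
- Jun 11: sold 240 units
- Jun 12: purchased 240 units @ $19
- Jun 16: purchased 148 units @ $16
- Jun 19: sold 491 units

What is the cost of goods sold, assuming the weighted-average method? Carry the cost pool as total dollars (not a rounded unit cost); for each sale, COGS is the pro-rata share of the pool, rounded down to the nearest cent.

After Jun 1: 158 on hand, pool $2,054.00 (≈ $13.0000 each)
After Jun 3: 391 on hand, pool $5,316.00 (≈ $13.5959 each)
Jun 6, sell 245: 245/391 × $5,316.00 → $3,330.99
After Jun 7: 215 on hand, pool $3,020.01 (≈ $14.0466 each)
After Jun 8: 493 on hand, pool $7,190.01 (≈ $14.5842 each)
Jun 11, sell 240: 240/493 × $7,190.01 → $3,500.20
After Jun 12: 493 on hand, pool $8,249.81 (≈ $16.7339 each)
After Jun 16: 641 on hand, pool $10,617.81 (≈ $16.5644 each)
Jun 19, sell 491: 491/641 × $10,617.81 → $8,133.14
Total COGS = $3,330.99 + $3,500.20 + $8,133.14 = $14,964.33
Ending inventory (cost pool remaining) = $2,484.67

COGS = $14,964.33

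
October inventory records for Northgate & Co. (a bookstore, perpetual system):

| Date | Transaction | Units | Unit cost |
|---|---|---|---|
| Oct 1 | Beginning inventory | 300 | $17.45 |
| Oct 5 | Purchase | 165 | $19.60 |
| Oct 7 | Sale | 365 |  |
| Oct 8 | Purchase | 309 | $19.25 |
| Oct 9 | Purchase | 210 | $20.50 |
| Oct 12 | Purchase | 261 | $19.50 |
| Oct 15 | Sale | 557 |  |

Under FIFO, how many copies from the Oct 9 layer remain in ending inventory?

62

Oct 7, 365 sold [FIFO — oldest first]: 300 @ $17.45 + 65 @ $19.60 = $6,509.00
Oct 15, 557 sold [FIFO — oldest first]: 100 @ $19.60 + 309 @ $19.25 + 148 @ $20.50 = $10,942.25
Total COGS = $6,509.00 + $10,942.25 = $17,451.25
Ending inventory: 62 @ $20.50 + 261 @ $19.50 = $6,360.50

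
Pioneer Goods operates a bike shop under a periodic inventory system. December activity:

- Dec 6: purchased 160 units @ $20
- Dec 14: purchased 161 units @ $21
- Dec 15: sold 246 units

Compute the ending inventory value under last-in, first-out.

Ending inventory = $1,500

Dec 15, 246 sold [LIFO — newest first]: 161 @ $21 + 85 @ $20 = $5,081
Ending inventory: 75 @ $20 = $1,500
Check: goods available $6,581 = COGS $5,081 + ending $1,500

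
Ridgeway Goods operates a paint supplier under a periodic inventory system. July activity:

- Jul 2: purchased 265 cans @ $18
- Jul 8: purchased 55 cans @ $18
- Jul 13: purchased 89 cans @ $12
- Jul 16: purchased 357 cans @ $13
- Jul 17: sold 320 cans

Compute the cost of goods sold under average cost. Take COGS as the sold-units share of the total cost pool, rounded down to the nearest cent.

Jul 17, sell 320: 320/766 × $11,469.00 → $4,791.22
Ending inventory (cost pool remaining) = $6,677.78

COGS = $4,791.22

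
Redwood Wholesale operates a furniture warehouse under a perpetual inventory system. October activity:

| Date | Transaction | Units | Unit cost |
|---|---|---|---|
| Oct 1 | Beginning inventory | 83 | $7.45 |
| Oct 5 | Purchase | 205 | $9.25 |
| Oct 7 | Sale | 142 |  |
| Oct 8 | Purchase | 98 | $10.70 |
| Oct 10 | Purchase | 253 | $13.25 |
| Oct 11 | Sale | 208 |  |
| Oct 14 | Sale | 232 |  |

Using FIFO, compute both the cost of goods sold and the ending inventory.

Oct 7, 142 sold [FIFO — oldest first]: 83 @ $7.45 + 59 @ $9.25 = $1,164.10
Oct 11, 208 sold [FIFO — oldest first]: 146 @ $9.25 + 62 @ $10.70 = $2,013.90
Oct 14, 232 sold [FIFO — oldest first]: 36 @ $10.70 + 196 @ $13.25 = $2,982.20
Total COGS = $1,164.10 + $2,013.90 + $2,982.20 = $6,160.20
Ending inventory: 57 @ $13.25 = $755.25

COGS = $6,160.20; ending inventory = $755.25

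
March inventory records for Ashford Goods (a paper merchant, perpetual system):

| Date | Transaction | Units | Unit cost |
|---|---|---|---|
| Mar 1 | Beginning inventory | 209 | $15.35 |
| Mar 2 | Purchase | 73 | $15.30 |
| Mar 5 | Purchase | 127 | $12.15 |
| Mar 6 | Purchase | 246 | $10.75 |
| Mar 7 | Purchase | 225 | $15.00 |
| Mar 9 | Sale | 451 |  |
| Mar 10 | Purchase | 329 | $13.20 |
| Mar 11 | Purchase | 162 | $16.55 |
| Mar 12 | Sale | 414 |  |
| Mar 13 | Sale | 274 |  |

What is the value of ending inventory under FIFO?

Mar 9, 451 sold [FIFO — oldest first]: 209 @ $15.35 + 73 @ $15.30 + 127 @ $12.15 + 42 @ $10.75 = $6,319.60
Mar 12, 414 sold [FIFO — oldest first]: 204 @ $10.75 + 210 @ $15.00 = $5,343.00
Mar 13, 274 sold [FIFO — oldest first]: 15 @ $15.00 + 259 @ $13.20 = $3,643.80
Total COGS = $6,319.60 + $5,343.00 + $3,643.80 = $15,306.40
Ending inventory: 70 @ $13.20 + 162 @ $16.55 = $3,605.10
Check: goods available $18,911.50 = COGS $15,306.40 + ending $3,605.10

Ending inventory = $3,605.10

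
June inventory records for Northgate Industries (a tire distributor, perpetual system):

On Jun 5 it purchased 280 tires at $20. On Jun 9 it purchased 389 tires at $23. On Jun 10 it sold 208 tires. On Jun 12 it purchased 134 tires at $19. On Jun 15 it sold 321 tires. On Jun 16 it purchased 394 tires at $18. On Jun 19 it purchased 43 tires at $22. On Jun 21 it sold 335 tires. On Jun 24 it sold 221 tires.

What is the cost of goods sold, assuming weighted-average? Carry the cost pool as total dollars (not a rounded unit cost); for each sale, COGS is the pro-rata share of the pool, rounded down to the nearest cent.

COGS = $22,116.75

After Jun 5: 280 on hand, pool $5,600.00 (≈ $20.0000 each)
After Jun 9: 669 on hand, pool $14,547.00 (≈ $21.7444 each)
Jun 10, sell 208: 208/669 × $14,547.00 → $4,522.83
After Jun 12: 595 on hand, pool $12,570.17 (≈ $21.1263 each)
Jun 15, sell 321: 321/595 × $12,570.17 → $6,781.55
After Jun 16: 668 on hand, pool $12,880.62 (≈ $19.2824 each)
After Jun 19: 711 on hand, pool $13,826.62 (≈ $19.4467 each)
Jun 21, sell 335: 335/711 × $13,826.62 → $6,514.65
Jun 24, sell 221: 221/376 × $7,311.97 → $4,297.72
Total COGS = $4,522.83 + $6,781.55 + $6,514.65 + $4,297.72 = $22,116.75
Ending inventory (cost pool remaining) = $3,014.25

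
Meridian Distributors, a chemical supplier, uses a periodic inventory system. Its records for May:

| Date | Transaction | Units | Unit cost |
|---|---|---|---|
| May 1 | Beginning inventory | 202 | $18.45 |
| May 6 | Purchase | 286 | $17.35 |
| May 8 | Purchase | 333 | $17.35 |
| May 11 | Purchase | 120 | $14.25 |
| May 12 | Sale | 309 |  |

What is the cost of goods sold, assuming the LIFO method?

COGS = $4,989.15

May 12, 309 sold [LIFO — newest first]: 120 @ $14.25 + 189 @ $17.35 = $4,989.15
Ending inventory: 202 @ $18.45 + 286 @ $17.35 + 144 @ $17.35 = $11,187.40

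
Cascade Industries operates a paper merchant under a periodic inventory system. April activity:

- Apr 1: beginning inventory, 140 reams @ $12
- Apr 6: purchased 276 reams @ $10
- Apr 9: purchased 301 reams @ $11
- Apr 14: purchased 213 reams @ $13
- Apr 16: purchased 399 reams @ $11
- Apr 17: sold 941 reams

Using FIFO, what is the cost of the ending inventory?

Ending inventory = $4,268

Apr 17, 941 sold [FIFO — oldest first]: 140 @ $12 + 276 @ $10 + 301 @ $11 + 213 @ $13 + 11 @ $11 = $10,641
Ending inventory: 388 @ $11 = $4,268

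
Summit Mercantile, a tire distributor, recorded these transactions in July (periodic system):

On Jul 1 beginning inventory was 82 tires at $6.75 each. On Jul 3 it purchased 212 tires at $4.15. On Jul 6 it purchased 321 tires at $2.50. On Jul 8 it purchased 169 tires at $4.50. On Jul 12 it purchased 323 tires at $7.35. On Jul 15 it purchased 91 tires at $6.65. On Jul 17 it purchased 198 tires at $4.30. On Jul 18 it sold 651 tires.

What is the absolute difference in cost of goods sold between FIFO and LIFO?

FIFO COGS: 82 @ $6.75 + 212 @ $4.15 + 321 @ $2.50 + 36 @ $4.50 = $2,397.80
LIFO COGS: 198 @ $4.30 + 91 @ $6.65 + 323 @ $7.35 + 39 @ $4.50 = $4,006.10
Difference = |$2,397.80 − $4,006.10| = $1,608.30

$1,608.30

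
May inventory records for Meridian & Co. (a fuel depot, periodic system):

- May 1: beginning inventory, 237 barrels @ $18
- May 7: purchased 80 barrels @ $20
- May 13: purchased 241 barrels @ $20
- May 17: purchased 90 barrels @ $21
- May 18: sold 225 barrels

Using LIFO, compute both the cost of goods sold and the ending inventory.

COGS = $4,590; ending inventory = $7,986

May 18, 225 sold [LIFO — newest first]: 90 @ $21 + 135 @ $20 = $4,590
Ending inventory: 237 @ $18 + 80 @ $20 + 106 @ $20 = $7,986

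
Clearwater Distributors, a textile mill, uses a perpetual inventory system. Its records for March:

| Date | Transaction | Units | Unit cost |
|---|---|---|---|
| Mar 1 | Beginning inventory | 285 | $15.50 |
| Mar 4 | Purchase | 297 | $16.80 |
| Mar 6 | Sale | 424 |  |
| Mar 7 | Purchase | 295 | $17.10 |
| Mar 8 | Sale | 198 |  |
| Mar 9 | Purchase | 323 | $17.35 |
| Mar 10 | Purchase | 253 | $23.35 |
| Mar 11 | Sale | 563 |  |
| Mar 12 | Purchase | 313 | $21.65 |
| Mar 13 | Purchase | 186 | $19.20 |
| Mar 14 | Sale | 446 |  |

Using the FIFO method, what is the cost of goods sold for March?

COGS = $29,816.90

Mar 6, 424 sold [FIFO — oldest first]: 285 @ $15.50 + 139 @ $16.80 = $6,752.70
Mar 8, 198 sold [FIFO — oldest first]: 158 @ $16.80 + 40 @ $17.10 = $3,338.40
Mar 11, 563 sold [FIFO — oldest first]: 255 @ $17.10 + 308 @ $17.35 = $9,704.30
Mar 14, 446 sold [FIFO — oldest first]: 15 @ $17.35 + 253 @ $23.35 + 178 @ $21.65 = $10,021.50
Total COGS = $6,752.70 + $3,338.40 + $9,704.30 + $10,021.50 = $29,816.90
Ending inventory: 135 @ $21.65 + 186 @ $19.20 = $6,493.95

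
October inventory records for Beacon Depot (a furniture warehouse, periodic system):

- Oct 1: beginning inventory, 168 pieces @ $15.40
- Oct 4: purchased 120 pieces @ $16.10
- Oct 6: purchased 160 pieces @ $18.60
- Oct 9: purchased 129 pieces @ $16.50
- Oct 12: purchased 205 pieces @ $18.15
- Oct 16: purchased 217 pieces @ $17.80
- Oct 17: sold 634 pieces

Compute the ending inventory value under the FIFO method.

Oct 17, 634 sold [FIFO — oldest first]: 168 @ $15.40 + 120 @ $16.10 + 160 @ $18.60 + 129 @ $16.50 + 57 @ $18.15 = $10,658.25
Ending inventory: 148 @ $18.15 + 217 @ $17.80 = $6,548.80

Ending inventory = $6,548.80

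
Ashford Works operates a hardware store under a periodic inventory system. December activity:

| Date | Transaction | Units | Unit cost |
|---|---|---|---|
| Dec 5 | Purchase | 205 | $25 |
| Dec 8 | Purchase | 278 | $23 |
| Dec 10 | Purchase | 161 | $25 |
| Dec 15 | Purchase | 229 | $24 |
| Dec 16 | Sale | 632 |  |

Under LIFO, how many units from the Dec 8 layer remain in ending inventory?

36

Dec 16, 632 sold [LIFO — newest first]: 229 @ $24 + 161 @ $25 + 242 @ $23 = $15,087
Ending inventory: 205 @ $25 + 36 @ $23 = $5,953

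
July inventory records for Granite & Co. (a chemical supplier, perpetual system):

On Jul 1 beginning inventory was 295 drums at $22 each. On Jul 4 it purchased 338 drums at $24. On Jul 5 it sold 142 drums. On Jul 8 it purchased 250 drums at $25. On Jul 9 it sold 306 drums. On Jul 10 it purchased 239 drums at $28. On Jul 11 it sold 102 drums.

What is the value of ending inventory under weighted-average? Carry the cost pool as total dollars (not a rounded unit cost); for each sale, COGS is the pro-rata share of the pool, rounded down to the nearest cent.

After Jul 1: 295 on hand, pool $6,490.00 (≈ $22.0000 each)
After Jul 4: 633 on hand, pool $14,602.00 (≈ $23.0679 each)
Jul 5, sell 142: 142/633 × $14,602.00 → $3,275.64
After Jul 8: 741 on hand, pool $17,576.36 (≈ $23.7198 each)
Jul 9, sell 306: 306/741 × $17,576.36 → $7,258.25
After Jul 10: 674 on hand, pool $17,010.11 (≈ $25.2376 each)
Jul 11, sell 102: 102/674 × $17,010.11 → $2,574.23
Total COGS = $3,275.64 + $7,258.25 + $2,574.23 = $13,108.12
Ending inventory (cost pool remaining) = $14,435.88

Ending inventory = $14,435.88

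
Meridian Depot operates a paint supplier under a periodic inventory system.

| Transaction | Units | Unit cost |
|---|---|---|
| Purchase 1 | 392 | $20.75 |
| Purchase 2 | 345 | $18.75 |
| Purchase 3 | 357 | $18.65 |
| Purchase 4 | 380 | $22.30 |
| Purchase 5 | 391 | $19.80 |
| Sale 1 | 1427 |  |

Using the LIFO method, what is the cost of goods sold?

COGS = $28,480.10

Sale 1 (1427) [LIFO — newest first]: 391 @ $19.80 + 380 @ $22.30 + 357 @ $18.65 + 299 @ $18.75 = $28,480.10
Ending inventory: 392 @ $20.75 + 46 @ $18.75 = $8,996.50
Check: goods available $37,476.60 = COGS $28,480.10 + ending $8,996.50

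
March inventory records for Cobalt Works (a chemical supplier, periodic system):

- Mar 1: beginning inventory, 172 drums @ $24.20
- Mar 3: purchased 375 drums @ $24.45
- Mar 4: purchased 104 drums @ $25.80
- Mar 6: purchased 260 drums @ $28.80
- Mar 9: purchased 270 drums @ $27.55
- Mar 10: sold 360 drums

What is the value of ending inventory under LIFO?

Ending inventory = $20,910.35

Mar 10, 360 sold [LIFO — newest first]: 270 @ $27.55 + 90 @ $28.80 = $10,030.50
Ending inventory: 172 @ $24.20 + 375 @ $24.45 + 104 @ $25.80 + 170 @ $28.80 = $20,910.35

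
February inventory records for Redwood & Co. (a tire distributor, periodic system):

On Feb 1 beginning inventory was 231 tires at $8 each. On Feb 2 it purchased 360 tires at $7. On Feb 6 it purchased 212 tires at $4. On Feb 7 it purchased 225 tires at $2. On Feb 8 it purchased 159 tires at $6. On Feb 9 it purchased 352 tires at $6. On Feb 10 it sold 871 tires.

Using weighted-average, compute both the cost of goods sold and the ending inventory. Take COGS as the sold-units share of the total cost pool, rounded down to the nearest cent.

COGS = $4,941.89; ending inventory = $3,790.11

Feb 10, sell 871: 871/1539 × $8,732.00 → $4,941.89
Ending inventory (cost pool remaining) = $3,790.11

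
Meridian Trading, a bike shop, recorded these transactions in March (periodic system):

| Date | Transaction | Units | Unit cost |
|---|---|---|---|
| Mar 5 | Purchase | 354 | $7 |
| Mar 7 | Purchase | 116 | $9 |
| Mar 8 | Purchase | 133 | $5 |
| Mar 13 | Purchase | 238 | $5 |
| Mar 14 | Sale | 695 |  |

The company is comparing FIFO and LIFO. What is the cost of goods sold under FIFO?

FIFO COGS: 354 @ $7 + 116 @ $9 + 133 @ $5 + 92 @ $5 = $4,647
LIFO COGS: 238 @ $5 + 133 @ $5 + 116 @ $9 + 208 @ $7 = $4,355

COGS = $4,647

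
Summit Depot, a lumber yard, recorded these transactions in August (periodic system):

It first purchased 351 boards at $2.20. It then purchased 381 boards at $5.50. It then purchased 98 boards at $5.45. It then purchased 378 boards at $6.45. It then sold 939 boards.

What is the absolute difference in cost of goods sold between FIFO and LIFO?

$1,143.25

FIFO COGS: 351 @ $2.20 + 381 @ $5.50 + 98 @ $5.45 + 109 @ $6.45 = $4,104.85
LIFO COGS: 378 @ $6.45 + 98 @ $5.45 + 381 @ $5.50 + 82 @ $2.20 = $5,248.10
Difference = |$4,104.85 − $5,248.10| = $1,143.25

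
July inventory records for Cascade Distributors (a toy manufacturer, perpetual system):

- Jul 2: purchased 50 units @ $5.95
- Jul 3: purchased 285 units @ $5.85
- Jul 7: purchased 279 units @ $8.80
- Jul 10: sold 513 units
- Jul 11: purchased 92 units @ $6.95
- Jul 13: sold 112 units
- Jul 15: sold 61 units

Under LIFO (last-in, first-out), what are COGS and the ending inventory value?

Jul 10, 513 sold [LIFO — newest first]: 279 @ $8.80 + 234 @ $5.85 = $3,824.10
Jul 13, 112 sold [LIFO — newest first]: 92 @ $6.95 + 20 @ $5.85 = $756.40
Jul 15, 61 sold [LIFO — newest first]: 31 @ $5.85 + 30 @ $5.95 = $359.85
Total COGS = $3,824.10 + $756.40 + $359.85 = $4,940.35
Ending inventory: 20 @ $5.95 = $119.00

COGS = $4,940.35; ending inventory = $119.00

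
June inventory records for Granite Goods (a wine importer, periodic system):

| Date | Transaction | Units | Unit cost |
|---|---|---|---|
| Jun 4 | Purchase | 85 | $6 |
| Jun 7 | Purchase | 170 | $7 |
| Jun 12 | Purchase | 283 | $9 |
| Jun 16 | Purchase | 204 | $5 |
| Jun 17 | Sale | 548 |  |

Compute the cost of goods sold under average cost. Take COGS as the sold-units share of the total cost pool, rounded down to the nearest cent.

Jun 17, sell 548: 548/742 × $5,267.00 → $3,889.91
Ending inventory (cost pool remaining) = $1,377.09
Check: goods available $5,267.00 = COGS $3,889.91 + ending $1,377.09

COGS = $3,889.91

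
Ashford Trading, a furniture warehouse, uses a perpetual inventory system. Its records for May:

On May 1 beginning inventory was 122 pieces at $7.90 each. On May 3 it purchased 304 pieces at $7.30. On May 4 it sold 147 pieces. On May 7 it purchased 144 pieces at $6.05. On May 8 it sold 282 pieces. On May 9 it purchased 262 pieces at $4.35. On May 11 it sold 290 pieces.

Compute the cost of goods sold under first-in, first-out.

COGS = $4,702.35

May 4, 147 sold [FIFO — oldest first]: 122 @ $7.90 + 25 @ $7.30 = $1,146.30
May 8, 282 sold [FIFO — oldest first]: 279 @ $7.30 + 3 @ $6.05 = $2,054.85
May 11, 290 sold [FIFO — oldest first]: 141 @ $6.05 + 149 @ $4.35 = $1,501.20
Total COGS = $1,146.30 + $2,054.85 + $1,501.20 = $4,702.35
Ending inventory: 113 @ $4.35 = $491.55
Check: goods available $5,193.90 = COGS $4,702.35 + ending $491.55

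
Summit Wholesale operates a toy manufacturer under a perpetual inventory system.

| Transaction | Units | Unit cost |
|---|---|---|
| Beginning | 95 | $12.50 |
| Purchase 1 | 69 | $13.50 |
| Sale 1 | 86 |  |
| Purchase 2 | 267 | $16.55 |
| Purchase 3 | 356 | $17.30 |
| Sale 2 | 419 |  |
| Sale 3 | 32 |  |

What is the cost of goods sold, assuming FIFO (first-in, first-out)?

COGS = $8,371.65

Sale 1 (86) [FIFO — oldest first]: 86 @ $12.50 = $1,075.00
Sale 2 (419) [FIFO — oldest first]: 9 @ $12.50 + 69 @ $13.50 + 267 @ $16.55 + 74 @ $17.30 = $6,743.05
Sale 3 (32) [FIFO — oldest first]: 32 @ $17.30 = $553.60
Total COGS = $1,075.00 + $6,743.05 + $553.60 = $8,371.65
Ending inventory: 250 @ $17.30 = $4,325.00
Check: goods available $12,696.65 = COGS $8,371.65 + ending $4,325.00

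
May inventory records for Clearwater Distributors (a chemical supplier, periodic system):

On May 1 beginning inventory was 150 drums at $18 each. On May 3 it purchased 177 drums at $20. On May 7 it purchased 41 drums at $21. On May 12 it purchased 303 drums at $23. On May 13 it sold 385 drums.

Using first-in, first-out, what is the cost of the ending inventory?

Ending inventory = $6,578

May 13, 385 sold [FIFO — oldest first]: 150 @ $18 + 177 @ $20 + 41 @ $21 + 17 @ $23 = $7,492
Ending inventory: 286 @ $23 = $6,578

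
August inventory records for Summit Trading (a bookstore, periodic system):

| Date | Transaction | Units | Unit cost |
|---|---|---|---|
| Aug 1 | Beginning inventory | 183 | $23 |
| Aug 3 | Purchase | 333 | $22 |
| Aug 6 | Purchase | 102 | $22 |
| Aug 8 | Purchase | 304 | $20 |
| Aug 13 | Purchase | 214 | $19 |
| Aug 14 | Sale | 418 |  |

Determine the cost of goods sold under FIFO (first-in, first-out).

Aug 14, 418 sold [FIFO — oldest first]: 183 @ $23 + 235 @ $22 = $9,379
Ending inventory: 98 @ $22 + 102 @ $22 + 304 @ $20 + 214 @ $19 = $14,546

COGS = $9,379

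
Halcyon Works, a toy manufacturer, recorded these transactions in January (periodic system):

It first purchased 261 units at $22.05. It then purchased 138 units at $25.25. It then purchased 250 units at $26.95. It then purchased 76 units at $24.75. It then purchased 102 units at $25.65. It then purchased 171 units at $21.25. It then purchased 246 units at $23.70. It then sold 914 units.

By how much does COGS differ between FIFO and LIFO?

FIFO COGS: 261 @ $22.05 + 138 @ $25.25 + 250 @ $26.95 + 76 @ $24.75 + 102 @ $25.65 + 87 @ $21.25 = $22,323.10
LIFO COGS: 246 @ $23.70 + 171 @ $21.25 + 102 @ $25.65 + 76 @ $24.75 + 250 @ $26.95 + 69 @ $25.25 = $22,441.00
Difference = |$22,323.10 − $22,441.00| = $117.90

$117.90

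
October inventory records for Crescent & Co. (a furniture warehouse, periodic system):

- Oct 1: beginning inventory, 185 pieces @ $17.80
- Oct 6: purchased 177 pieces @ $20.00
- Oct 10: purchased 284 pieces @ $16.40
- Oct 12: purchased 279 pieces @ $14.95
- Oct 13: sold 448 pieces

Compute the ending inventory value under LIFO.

Oct 13, 448 sold [LIFO — newest first]: 279 @ $14.95 + 169 @ $16.40 = $6,942.65
Ending inventory: 185 @ $17.80 + 177 @ $20.00 + 115 @ $16.40 = $8,719.00

Ending inventory = $8,719.00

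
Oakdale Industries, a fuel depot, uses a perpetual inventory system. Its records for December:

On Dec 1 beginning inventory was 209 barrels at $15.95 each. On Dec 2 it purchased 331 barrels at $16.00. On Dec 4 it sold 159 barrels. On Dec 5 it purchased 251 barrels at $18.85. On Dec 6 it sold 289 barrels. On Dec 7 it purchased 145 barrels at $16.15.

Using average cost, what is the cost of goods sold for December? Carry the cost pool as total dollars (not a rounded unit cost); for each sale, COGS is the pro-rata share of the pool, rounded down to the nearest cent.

COGS = $7,488.66

After Dec 1: 209 on hand, pool $3,333.55 (≈ $15.9500 each)
After Dec 2: 540 on hand, pool $8,629.55 (≈ $15.9806 each)
Dec 4, sell 159: 159/540 × $8,629.55 → $2,540.92
After Dec 5: 632 on hand, pool $10,819.98 (≈ $17.1202 each)
Dec 6, sell 289: 289/632 × $10,819.98 → $4,947.74
After Dec 7: 488 on hand, pool $8,213.99 (≈ $16.8319 each)
Total COGS = $2,540.92 + $4,947.74 = $7,488.66
Ending inventory (cost pool remaining) = $8,213.99
Check: goods available $15,702.65 = COGS $7,488.66 + ending $8,213.99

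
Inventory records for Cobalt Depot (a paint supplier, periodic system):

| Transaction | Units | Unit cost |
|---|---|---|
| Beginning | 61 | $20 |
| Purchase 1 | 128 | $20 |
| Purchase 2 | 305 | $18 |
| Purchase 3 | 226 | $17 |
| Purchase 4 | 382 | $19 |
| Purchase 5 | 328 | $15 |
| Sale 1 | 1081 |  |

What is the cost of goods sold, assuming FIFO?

COGS = $19,971

Sale 1 (1081) [FIFO — oldest first]: 61 @ $20 + 128 @ $20 + 305 @ $18 + 226 @ $17 + 361 @ $19 = $19,971
Ending inventory: 21 @ $19 + 328 @ $15 = $5,319
Check: goods available $25,290 = COGS $19,971 + ending $5,319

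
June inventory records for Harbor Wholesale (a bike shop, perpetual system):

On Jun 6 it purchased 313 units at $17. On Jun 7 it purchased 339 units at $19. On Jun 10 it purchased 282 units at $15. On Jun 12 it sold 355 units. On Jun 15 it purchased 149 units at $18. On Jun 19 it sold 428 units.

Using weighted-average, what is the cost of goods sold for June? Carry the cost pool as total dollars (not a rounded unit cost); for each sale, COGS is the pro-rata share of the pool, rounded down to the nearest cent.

After Jun 6: 313 on hand, pool $5,321.00 (≈ $17.0000 each)
After Jun 7: 652 on hand, pool $11,762.00 (≈ $18.0399 each)
After Jun 10: 934 on hand, pool $15,992.00 (≈ $17.1221 each)
Jun 12, sell 355: 355/934 × $15,992.00 → $6,078.32
After Jun 15: 728 on hand, pool $12,595.68 (≈ $17.3018 each)
Jun 19, sell 428: 428/728 × $12,595.68 → $7,405.15
Total COGS = $6,078.32 + $7,405.15 = $13,483.47
Ending inventory (cost pool remaining) = $5,190.53

COGS = $13,483.47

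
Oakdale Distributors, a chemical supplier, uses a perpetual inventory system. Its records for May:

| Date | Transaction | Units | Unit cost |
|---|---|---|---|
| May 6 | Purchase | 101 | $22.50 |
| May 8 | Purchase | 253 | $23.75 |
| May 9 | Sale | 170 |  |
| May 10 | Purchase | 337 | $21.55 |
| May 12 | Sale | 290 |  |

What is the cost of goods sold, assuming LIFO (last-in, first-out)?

May 9, 170 sold [LIFO — newest first]: 170 @ $23.75 = $4,037.50
May 12, 290 sold [LIFO — newest first]: 290 @ $21.55 = $6,249.50
Total COGS = $4,037.50 + $6,249.50 = $10,287.00
Ending inventory: 101 @ $22.50 + 83 @ $23.75 + 47 @ $21.55 = $5,256.60

COGS = $10,287.00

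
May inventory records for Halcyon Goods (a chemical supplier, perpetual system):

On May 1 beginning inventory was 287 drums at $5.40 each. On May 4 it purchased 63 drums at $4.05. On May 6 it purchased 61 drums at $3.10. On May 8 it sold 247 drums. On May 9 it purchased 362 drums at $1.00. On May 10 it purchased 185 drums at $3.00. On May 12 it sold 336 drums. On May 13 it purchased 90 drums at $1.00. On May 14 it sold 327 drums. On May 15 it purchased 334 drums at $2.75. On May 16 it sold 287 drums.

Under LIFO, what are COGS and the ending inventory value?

May 8, 247 sold [LIFO — newest first]: 61 @ $3.10 + 63 @ $4.05 + 123 @ $5.40 = $1,108.45
May 12, 336 sold [LIFO — newest first]: 185 @ $3.00 + 151 @ $1.00 = $706.00
May 14, 327 sold [LIFO — newest first]: 90 @ $1.00 + 211 @ $1.00 + 26 @ $5.40 = $441.40
May 16, 287 sold [LIFO — newest first]: 287 @ $2.75 = $789.25
Total COGS = $1,108.45 + $706.00 + $441.40 + $789.25 = $3,045.10
Ending inventory: 138 @ $5.40 + 47 @ $2.75 = $874.45
Check: goods available $3,919.55 = COGS $3,045.10 + ending $874.45

COGS = $3,045.10; ending inventory = $874.45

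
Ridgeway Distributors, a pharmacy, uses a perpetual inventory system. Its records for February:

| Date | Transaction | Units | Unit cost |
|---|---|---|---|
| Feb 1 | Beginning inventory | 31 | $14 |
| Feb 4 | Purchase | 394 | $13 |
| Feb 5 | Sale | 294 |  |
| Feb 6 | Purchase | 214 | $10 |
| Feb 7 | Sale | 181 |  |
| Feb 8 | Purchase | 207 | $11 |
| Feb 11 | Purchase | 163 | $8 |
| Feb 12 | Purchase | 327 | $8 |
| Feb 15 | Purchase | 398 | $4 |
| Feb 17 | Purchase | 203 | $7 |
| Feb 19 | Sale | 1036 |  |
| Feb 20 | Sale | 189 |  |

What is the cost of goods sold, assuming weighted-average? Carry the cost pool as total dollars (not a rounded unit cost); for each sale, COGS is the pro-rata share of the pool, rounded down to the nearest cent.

After Feb 1: 31 on hand, pool $434.00 (≈ $14.0000 each)
After Feb 4: 425 on hand, pool $5,556.00 (≈ $13.0729 each)
Feb 5, sell 294: 294/425 × $5,556.00 → $3,843.44
After Feb 6: 345 on hand, pool $3,852.56 (≈ $11.1668 each)
Feb 7, sell 181: 181/345 × $3,852.56 → $2,021.19
After Feb 8: 371 on hand, pool $4,108.37 (≈ $11.0738 each)
After Feb 11: 534 on hand, pool $5,412.37 (≈ $10.1355 each)
After Feb 12: 861 on hand, pool $8,028.37 (≈ $9.3245 each)
After Feb 15: 1259 on hand, pool $9,620.37 (≈ $7.6413 each)
After Feb 17: 1462 on hand, pool $11,041.37 (≈ $7.5522 each)
Feb 19, sell 1036: 1036/1462 × $11,041.37 → $7,824.11
Feb 20, sell 189: 189/426 × $3,217.26 → $1,427.37
Total COGS = $3,843.44 + $2,021.19 + $7,824.11 + $1,427.37 = $15,116.11
Ending inventory (cost pool remaining) = $1,789.89

COGS = $15,116.11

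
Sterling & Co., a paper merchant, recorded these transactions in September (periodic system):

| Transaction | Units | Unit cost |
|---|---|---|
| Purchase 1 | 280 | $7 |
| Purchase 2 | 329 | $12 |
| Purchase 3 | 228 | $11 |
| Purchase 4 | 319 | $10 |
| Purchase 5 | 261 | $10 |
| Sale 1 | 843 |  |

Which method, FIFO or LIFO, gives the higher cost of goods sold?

LIFO

FIFO COGS: 280 @ $7 + 329 @ $12 + 228 @ $11 + 6 @ $10 = $8,476
LIFO COGS: 261 @ $10 + 319 @ $10 + 228 @ $11 + 35 @ $12 = $8,728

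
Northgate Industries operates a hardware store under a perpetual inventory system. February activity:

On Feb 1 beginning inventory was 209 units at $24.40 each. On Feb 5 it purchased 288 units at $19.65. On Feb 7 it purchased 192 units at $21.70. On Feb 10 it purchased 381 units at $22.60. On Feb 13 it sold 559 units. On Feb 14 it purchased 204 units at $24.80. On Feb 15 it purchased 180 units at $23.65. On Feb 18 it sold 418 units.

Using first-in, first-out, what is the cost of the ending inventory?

Feb 13, 559 sold [FIFO — oldest first]: 209 @ $24.40 + 288 @ $19.65 + 62 @ $21.70 = $12,104.20
Feb 18, 418 sold [FIFO — oldest first]: 130 @ $21.70 + 288 @ $22.60 = $9,329.80
Total COGS = $12,104.20 + $9,329.80 = $21,434.00
Ending inventory: 93 @ $22.60 + 204 @ $24.80 + 180 @ $23.65 = $11,418.00
Check: goods available $32,852.00 = COGS $21,434.00 + ending $11,418.00

Ending inventory = $11,418.00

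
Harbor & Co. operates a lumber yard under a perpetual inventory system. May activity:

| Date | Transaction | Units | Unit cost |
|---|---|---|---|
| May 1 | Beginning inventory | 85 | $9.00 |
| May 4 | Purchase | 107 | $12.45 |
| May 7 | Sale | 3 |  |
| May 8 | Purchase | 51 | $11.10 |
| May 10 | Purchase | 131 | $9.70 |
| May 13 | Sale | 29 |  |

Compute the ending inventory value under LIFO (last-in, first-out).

May 7, 3 sold [LIFO — newest first]: 3 @ $12.45 = $37.35
May 13, 29 sold [LIFO — newest first]: 29 @ $9.70 = $281.30
Total COGS = $37.35 + $281.30 = $318.65
Ending inventory: 85 @ $9.00 + 104 @ $12.45 + 51 @ $11.10 + 102 @ $9.70 = $3,615.30
Check: goods available $3,933.95 = COGS $318.65 + ending $3,615.30

Ending inventory = $3,615.30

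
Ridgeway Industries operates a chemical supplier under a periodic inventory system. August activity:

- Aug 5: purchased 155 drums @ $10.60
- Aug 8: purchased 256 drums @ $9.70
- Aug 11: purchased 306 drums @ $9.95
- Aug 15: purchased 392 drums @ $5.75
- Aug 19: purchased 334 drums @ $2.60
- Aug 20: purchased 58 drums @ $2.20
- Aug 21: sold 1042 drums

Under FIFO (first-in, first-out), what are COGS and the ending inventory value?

Aug 21, 1042 sold [FIFO — oldest first]: 155 @ $10.60 + 256 @ $9.70 + 306 @ $9.95 + 325 @ $5.75 = $9,039.65
Ending inventory: 67 @ $5.75 + 334 @ $2.60 + 58 @ $2.20 = $1,381.25
Check: goods available $10,420.90 = COGS $9,039.65 + ending $1,381.25

COGS = $9,039.65; ending inventory = $1,381.25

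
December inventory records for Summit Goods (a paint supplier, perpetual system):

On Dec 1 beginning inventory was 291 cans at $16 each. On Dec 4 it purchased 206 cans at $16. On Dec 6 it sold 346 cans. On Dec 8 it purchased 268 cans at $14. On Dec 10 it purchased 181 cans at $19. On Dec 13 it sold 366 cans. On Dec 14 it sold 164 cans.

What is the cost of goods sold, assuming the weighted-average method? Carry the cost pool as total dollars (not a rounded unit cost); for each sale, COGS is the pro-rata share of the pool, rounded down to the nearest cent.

After Dec 1: 291 on hand, pool $4,656.00 (≈ $16.0000 each)
After Dec 4: 497 on hand, pool $7,952.00 (≈ $16.0000 each)
Dec 6, sell 346: 346/497 × $7,952.00 → $5,536.00
After Dec 8: 419 on hand, pool $6,168.00 (≈ $14.7208 each)
After Dec 10: 600 on hand, pool $9,607.00 (≈ $16.0117 each)
Dec 13, sell 366: 366/600 × $9,607.00 → $5,860.27
Dec 14, sell 164: 164/234 × $3,746.73 → $2,625.91
Total COGS = $5,536.00 + $5,860.27 + $2,625.91 = $14,022.18
Ending inventory (cost pool remaining) = $1,120.82
Check: goods available $15,143.00 = COGS $14,022.18 + ending $1,120.82

COGS = $14,022.18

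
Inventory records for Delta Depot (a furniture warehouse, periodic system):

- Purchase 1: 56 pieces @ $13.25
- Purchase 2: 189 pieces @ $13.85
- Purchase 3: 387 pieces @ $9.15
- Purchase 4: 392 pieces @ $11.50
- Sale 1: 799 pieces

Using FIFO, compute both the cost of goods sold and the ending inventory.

Sale 1 (799) [FIFO — oldest first]: 56 @ $13.25 + 189 @ $13.85 + 387 @ $9.15 + 167 @ $11.50 = $8,821.20
Ending inventory: 225 @ $11.50 = $2,587.50

COGS = $8,821.20; ending inventory = $2,587.50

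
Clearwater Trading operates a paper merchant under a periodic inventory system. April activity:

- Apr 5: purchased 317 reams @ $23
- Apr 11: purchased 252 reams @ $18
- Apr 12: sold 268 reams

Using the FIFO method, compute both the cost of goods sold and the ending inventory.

Apr 12, 268 sold [FIFO — oldest first]: 268 @ $23 = $6,164
Ending inventory: 49 @ $23 + 252 @ $18 = $5,663
Check: goods available $11,827 = COGS $6,164 + ending $5,663

COGS = $6,164; ending inventory = $5,663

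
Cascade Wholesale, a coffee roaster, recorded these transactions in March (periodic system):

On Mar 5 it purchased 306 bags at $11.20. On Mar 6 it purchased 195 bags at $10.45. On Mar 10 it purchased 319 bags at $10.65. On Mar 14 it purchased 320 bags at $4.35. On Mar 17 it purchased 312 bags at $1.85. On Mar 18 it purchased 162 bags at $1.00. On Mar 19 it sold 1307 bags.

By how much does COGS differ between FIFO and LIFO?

$3,007.40

FIFO COGS: 306 @ $11.20 + 195 @ $10.45 + 319 @ $10.65 + 320 @ $4.35 + 167 @ $1.85 = $10,563.25
LIFO COGS: 162 @ $1.00 + 312 @ $1.85 + 320 @ $4.35 + 319 @ $10.65 + 194 @ $10.45 = $7,555.85
Difference = |$10,563.25 − $7,555.85| = $3,007.40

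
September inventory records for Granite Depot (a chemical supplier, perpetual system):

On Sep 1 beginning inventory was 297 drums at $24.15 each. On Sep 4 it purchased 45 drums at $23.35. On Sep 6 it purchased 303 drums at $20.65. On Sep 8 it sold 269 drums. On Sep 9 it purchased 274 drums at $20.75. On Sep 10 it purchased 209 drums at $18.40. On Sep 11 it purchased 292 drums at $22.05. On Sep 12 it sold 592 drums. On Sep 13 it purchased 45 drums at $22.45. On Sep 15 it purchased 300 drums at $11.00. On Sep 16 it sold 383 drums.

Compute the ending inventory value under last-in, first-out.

Ending inventory = $11,934.15

Sep 8, 269 sold [LIFO — newest first]: 269 @ $20.65 = $5,554.85
Sep 12, 592 sold [LIFO — newest first]: 292 @ $22.05 + 209 @ $18.40 + 91 @ $20.75 = $12,172.45
Sep 16, 383 sold [LIFO — newest first]: 300 @ $11.00 + 45 @ $22.45 + 38 @ $20.75 = $5,098.75
Total COGS = $5,554.85 + $12,172.45 + $5,098.75 = $22,826.05
Ending inventory: 297 @ $24.15 + 45 @ $23.35 + 34 @ $20.65 + 145 @ $20.75 = $11,934.15
Check: goods available $34,760.20 = COGS $22,826.05 + ending $11,934.15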